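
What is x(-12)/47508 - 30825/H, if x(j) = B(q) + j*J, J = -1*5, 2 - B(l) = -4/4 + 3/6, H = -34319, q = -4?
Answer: 2933158075/3260854104 ≈ 0.89951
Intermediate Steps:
B(l) = 5/2 (B(l) = 2 - (-4/4 + 3/6) = 2 - (-4*¼ + 3*(⅙)) = 2 - (-1 + ½) = 2 - 1*(-½) = 2 + ½ = 5/2)
J = -5
x(j) = 5/2 - 5*j (x(j) = 5/2 + j*(-5) = 5/2 - 5*j)
x(-12)/47508 - 30825/H = (5/2 - 5*(-12))/47508 - 30825/(-34319) = (5/2 + 60)*(1/47508) - 30825*(-1/34319) = (125/2)*(1/47508) + 30825/34319 = 125/95016 + 30825/34319 = 2933158075/3260854104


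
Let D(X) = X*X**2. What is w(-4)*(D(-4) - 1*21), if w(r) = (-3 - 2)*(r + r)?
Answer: -3400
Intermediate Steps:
D(X) = X**3
w(r) = -10*r
w(-4)*(D(-4) - 1*21) = (-10*(-4))*((-4)**3 - 1*21) = 40*(-64 - 21) = 40*(-85) = -3400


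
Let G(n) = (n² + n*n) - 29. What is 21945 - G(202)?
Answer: -59634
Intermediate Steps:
G(n) = -29 + 2*n² (G(n) = (n² + n²) - 29 = 2*n² - 29 = -29 + 2*n²)
21945 - G(202) = 21945 - (-29 + 2*202²) = 21945 - (-29 + 2*40804) = 21945 - (-29 + 81608) = 21945 - 1*81579 = 21945 - 81579 = -59634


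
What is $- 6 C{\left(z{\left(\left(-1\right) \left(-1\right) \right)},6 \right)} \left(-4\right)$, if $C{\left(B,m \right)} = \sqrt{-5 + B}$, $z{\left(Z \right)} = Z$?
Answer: $48 i \approx 48.0 i$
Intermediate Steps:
$- 6 C{\left(z{\left(\left(-1\right) \left(-1\right) \right)},6 \right)} \left(-4\right) = - 6 \sqrt{-5 - -1} \left(-4\right) = - 6 \sqrt{-5 + 1} \left(-4\right) = - 6 \sqrt{-4} \left(-4\right) = - 6 \cdot 2 i \left(-4\right) = - 12 i \left(-4\right) = 48 i$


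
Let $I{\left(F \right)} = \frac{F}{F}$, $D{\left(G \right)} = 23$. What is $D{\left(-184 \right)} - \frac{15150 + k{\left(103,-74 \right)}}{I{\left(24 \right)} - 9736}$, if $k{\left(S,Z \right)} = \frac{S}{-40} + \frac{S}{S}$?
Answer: $\frac{3187379}{129800} \approx 24.556$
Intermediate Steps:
$I{\left(F \right)} = 1$
$k{\left(S,Z \right)} = 1 - \frac{S}{40}$ ($k{\left(S,Z \right)} = S \left(- \frac{1}{40}\right) + 1 = - \frac{S}{40} + 1 = 1 - \frac{S}{40}$)
$D{\left(-184 \right)} - \frac{15150 + k{\left(103,-74 \right)}}{I{\left(24 \right)} - 9736} = 23 - \frac{15150 + \left(1 - \frac{103}{40}\right)}{1 - 9736} = 23 - \frac{15150 + \left(1 - \frac{103}{40}\right)}{-9735} = 23 - \left(15150 - \frac{63}{40}\right) \left(- \frac{1}{9735}\right) = 23 - \frac{605937}{40} \left(- \frac{1}{9735}\right) = 23 - - \frac{201979}{129800} = 23 + \frac{201979}{129800} = \frac{3187379}{129800}$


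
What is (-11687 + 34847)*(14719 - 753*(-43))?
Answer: 1090789680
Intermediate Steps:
(-11687 + 34847)*(14719 - 753*(-43)) = 23160*(14719 + 32379) = 23160*47098 = 1090789680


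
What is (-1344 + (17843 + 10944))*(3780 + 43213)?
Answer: 1289628899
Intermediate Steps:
(-1344 + (17843 + 10944))*(3780 + 43213) = (-1344 + 28787)*46993 = 27443*46993 = 1289628899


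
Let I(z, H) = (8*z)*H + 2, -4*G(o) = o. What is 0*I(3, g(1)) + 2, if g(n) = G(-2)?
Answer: 2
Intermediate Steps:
G(o) = -o/4
g(n) = ½ (g(n) = -¼*(-2) = ½)
I(z, H) = 2 + 8*H*z (I(z, H) = 8*H*z + 2 = 2 + 8*H*z)
0*I(3, g(1)) + 2 = 0*(2 + 8*(½)*3) + 2 = 0*(2 + 12) + 2 = 0*14 + 2 = 0 + 2 = 2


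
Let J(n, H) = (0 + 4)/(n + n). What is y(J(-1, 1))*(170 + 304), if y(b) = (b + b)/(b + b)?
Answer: 474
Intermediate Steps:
J(n, H) = 2/n (J(n, H) = 4/((2*n)) = 4*(1/(2*n)) = 2/n)
y(b) = 1 (y(b) = (2*b)/((2*b)) = (2*b)*(1/(2*b)) = 1)
y(J(-1, 1))*(170 + 304) = 1*(170 + 304) = 1*474 = 474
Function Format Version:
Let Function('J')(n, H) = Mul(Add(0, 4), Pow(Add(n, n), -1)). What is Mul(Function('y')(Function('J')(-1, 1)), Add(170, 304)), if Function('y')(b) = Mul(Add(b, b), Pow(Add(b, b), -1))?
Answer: 474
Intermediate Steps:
Function('J')(n, H) = Mul(2, Pow(n, -1)) (Function('J')(n, H) = Mul(4, Pow(Mul(2, n), -1)) = Mul(4, Mul(Rational(1, 2), Pow(n, -1))) = Mul(2, Pow(n, -1)))
Function('y')(b) = 1 (Function('y')(b) = Mul(Mul(2, b), Pow(Mul(2, b), -1)) = Mul(Mul(2, b), Mul(Rational(1, 2), Pow(b, -1))) = 1)
Mul(Function('y')(Function('J')(-1, 1)), Add(170, 304)) = Mul(1, Add(170, 304)) = Mul(1, 474) = 474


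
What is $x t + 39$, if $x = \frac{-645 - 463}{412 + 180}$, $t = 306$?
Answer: $- \frac{39495}{74} \approx -533.72$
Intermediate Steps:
$x = - \frac{277}{148}$ ($x = - \frac{1108}{592} = \left(-1108\right) \frac{1}{592} = - \frac{277}{148} \approx -1.8716$)
$x t + 39 = \left(- \frac{277}{148}\right) 306 + 39 = - \frac{42381}{74} + 39 = - \frac{39495}{74}$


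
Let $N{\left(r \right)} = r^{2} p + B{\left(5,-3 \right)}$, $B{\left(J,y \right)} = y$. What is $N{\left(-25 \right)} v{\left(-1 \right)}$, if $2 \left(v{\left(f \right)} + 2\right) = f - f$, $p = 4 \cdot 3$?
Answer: $-14994$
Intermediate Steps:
$p = 12$
$N{\left(r \right)} = -3 + 12 r^{2}$ ($N{\left(r \right)} = r^{2} \cdot 12 - 3 = 12 r^{2} - 3 = -3 + 12 r^{2}$)
$v{\left(f \right)} = -2$ ($v{\left(f \right)} = -2 + \frac{f - f}{2} = -2 + \frac{1}{2} \cdot 0 = -2 + 0 = -2$)
$N{\left(-25 \right)} v{\left(-1 \right)} = \left(-3 + 12 \left(-25\right)^{2}\right) \left(-2\right) = \left(-3 + 12 \cdot 625\right) \left(-2\right) = \left(-3 + 7500\right) \left(-2\right) = 7497 \left(-2\right) = -14994$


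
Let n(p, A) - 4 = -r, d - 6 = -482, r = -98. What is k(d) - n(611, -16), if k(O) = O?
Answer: -578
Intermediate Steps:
d = -476 (d = 6 - 482 = -476)
n(p, A) = 102 (n(p, A) = 4 - 1*(-98) = 4 + 98 = 102)
k(d) - n(611, -16) = -476 - 1*102 = -476 - 102 = -578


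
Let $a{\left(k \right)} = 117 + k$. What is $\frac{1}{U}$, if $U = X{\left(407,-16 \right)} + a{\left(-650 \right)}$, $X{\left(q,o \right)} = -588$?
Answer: $- \frac{1}{1121} \approx -0.00089206$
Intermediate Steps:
$U = -1121$ ($U = -588 + \left(117 - 650\right) = -588 - 533 = -1121$)
$\frac{1}{U} = \frac{1}{-1121} = - \frac{1}{1121}$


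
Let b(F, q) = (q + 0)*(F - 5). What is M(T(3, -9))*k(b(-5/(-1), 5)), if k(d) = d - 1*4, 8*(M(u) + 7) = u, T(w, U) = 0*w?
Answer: 28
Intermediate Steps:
b(F, q) = q*(-5 + F)
T(w, U) = 0
M(u) = -7 + u/8
k(d) = -4 + d (k(d) = d - 4 = -4 + d)
M(T(3, -9))*k(b(-5/(-1), 5)) = (-7 + (⅛)*0)*(-4 + 5*(-5 - 5/(-1))) = (-7 + 0)*(-4 + 5*(-5 - 5*(-1))) = -7*(-4 + 5*(-5 + 5)) = -7*(-4 + 5*0) = -7*(-4 + 0) = -7*(-4) = 28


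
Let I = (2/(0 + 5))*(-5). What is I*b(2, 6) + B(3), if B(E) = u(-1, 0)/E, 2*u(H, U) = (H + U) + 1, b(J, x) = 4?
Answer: -8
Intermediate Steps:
u(H, U) = ½ + H/2 + U/2 (u(H, U) = ((H + U) + 1)/2 = (1 + H + U)/2 = ½ + H/2 + U/2)
I = -2 (I = (2/5)*(-5) = ((⅕)*2)*(-5) = (⅖)*(-5) = -2)
B(E) = 0 (B(E) = (½ + (½)*(-1) + (½)*0)/E = (½ - ½ + 0)/E = 0/E = 0)
I*b(2, 6) + B(3) = -2*4 + 0 = -8 + 0 = -8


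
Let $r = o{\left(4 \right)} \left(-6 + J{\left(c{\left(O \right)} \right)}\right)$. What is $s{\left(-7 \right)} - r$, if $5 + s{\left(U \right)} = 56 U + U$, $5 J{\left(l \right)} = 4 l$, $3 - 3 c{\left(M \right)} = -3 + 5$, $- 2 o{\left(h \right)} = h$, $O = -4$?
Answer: $- \frac{6232}{15} \approx -415.47$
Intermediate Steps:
$o{\left(h \right)} = - \frac{h}{2}$
$c{\left(M \right)} = \frac{1}{3}$ ($c{\left(M \right)} = 1 - \frac{-3 + 5}{3} = 1 - \frac{2}{3} = \frac{1}{3}$)
$J{\left(l \right)} = \frac{4 l}{5}$
$s{\left(U \right)} = -5 + 57 U$ ($s{\left(U \right)} = -5 + \left(56 U + U\right) = -5 + 57 U$)
$r = \frac{172}{15}$ ($r = \left(- \frac{1}{2}\right) 4 \left(-6 + \frac{4}{5} \cdot \frac{1}{3}\right) = - 2 \left(-6 + \frac{4}{15}\right) = \left(-2\right) \left(- \frac{86}{15}\right) = \frac{172}{15} \approx 11.467$)
$s{\left(-7 \right)} - r = \left(-5 + 57 \left(-7\right)\right) - \frac{172}{15} = \left(-5 - 399\right) - \frac{172}{15} = -404 - \frac{172}{15} = - \frac{6232}{15}$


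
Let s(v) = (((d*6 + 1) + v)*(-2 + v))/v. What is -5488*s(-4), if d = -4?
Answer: 222264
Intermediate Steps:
s(v) = (-23 + v)*(-2 + v)/v (s(v) = (((-4*6 + 1) + v)*(-2 + v))/v = (((-24 + 1) + v)*(-2 + v))/v = ((-23 + v)*(-2 + v))/v = (-23 + v)*(-2 + v)/v)
-5488*s(-4) = -5488*(-25 - 4 + 46/(-4)) = -5488*(-25 - 4 + 46*(-¼)) = -5488*(-25 - 4 - 23/2) = -5488*(-81/2) = 222264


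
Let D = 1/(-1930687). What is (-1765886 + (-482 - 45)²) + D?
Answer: -2873165373860/1930687 ≈ -1.4882e+6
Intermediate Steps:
D = -1/1930687 ≈ -5.1795e-7
(-1765886 + (-482 - 45)²) + D = (-1765886 + (-482 - 45)²) - 1/1930687 = (-1765886 + (-527)²) - 1/1930687 = (-1765886 + 277729) - 1/1930687 = -1488157 - 1/1930687 = -2873165373860/1930687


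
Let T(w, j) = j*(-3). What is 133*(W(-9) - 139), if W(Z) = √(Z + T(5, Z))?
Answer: -18487 + 399*√2 ≈ -17923.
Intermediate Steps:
T(w, j) = -3*j
W(Z) = √2*√(-Z) (W(Z) = √(Z - 3*Z) = √(-2*Z) = √2*√(-Z))
133*(W(-9) - 139) = 133*(√2*√(-1*(-9)) - 139) = 133*(√2*√9 - 139) = 133*(√2*3 - 139) = 133*(3*√2 - 139) = 133*(-139 + 3*√2) = -18487 + 399*√2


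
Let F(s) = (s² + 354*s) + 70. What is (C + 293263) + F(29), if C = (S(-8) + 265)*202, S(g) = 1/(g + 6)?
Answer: 357869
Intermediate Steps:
F(s) = 70 + s² + 354*s
S(g) = 1/(6 + g)
C = 53429 (C = (1/(6 - 8) + 265)*202 = (1/(-2) + 265)*202 = (-½ + 265)*202 = (529/2)*202 = 53429)
(C + 293263) + F(29) = (53429 + 293263) + (70 + 29² + 354*29) = 346692 + (70 + 841 + 10266) = 346692 + 11177 = 357869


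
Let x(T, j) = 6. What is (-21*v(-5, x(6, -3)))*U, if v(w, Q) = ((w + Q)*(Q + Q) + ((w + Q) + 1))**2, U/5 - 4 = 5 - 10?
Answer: 20580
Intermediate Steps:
U = -5 (U = 20 + 5*(5 - 10) = 20 + 5*(-5) = 20 - 25 = -5)
v(w, Q) = (1 + Q + w + 2*Q*(Q + w))**2 (v(w, Q) = ((Q + w)*(2*Q) + ((Q + w) + 1))**2 = (2*Q*(Q + w) + (1 + Q + w))**2 = (1 + Q + w + 2*Q*(Q + w))**2)
(-21*v(-5, x(6, -3)))*U = -21*(1 + 6 - 5 + 2*6**2 + 2*6*(-5))**2*(-5) = -21*(1 + 6 - 5 + 2*36 - 60)**2*(-5) = -21*(1 + 6 - 5 + 72 - 60)**2*(-5) = -21*14**2*(-5) = -21*196*(-5) = -4116*(-5) = 20580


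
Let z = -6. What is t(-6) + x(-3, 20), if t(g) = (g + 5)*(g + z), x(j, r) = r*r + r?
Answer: 432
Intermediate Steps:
x(j, r) = r + r² (x(j, r) = r² + r = r + r²)
t(g) = (-6 + g)*(5 + g) (t(g) = (g + 5)*(g - 6) = (5 + g)*(-6 + g) = (-6 + g)*(5 + g))
t(-6) + x(-3, 20) = (-30 + (-6)² - 1*(-6)) + 20*(1 + 20) = (-30 + 36 + 6) + 20*21 = 12 + 420 = 432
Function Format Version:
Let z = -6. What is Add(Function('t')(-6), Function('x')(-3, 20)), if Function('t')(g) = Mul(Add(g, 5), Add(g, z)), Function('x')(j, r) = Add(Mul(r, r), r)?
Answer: 432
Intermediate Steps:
Function('x')(j, r) = Add(r, Pow(r, 2)) (Function('x')(j, r) = Add(Pow(r, 2), r) = Add(r, Pow(r, 2)))
Function('t')(g) = Mul(Add(-6, g), Add(5, g)) (Function('t')(g) = Mul(Add(g, 5), Add(g, -6)) = Mul(Add(5, g), Add(-6, g)) = Mul(Add(-6, g), Add(5, g)))
Add(Function('t')(-6), Function('x')(-3, 20)) = Add(Add(-30, Pow(-6, 2), Mul(-1, -6)), Mul(20, Add(1, 20))) = Add(Add(-30, 36, 6), Mul(20, 21)) = Add(12, 420) = 432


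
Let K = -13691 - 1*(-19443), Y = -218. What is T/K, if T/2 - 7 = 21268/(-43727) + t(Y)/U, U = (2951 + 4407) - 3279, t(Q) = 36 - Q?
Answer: 1172891517/512970357308 ≈ 0.0022865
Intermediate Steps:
K = 5752 (K = -13691 + 19443 = 5752)
U = 4079 (U = 7358 - 3279 = 4079)
T = 2345783034/178362433 (T = 14 + 2*(21268/(-43727) + (36 - 1*(-218))/4079) = 14 + 2*(21268*(-1/43727) + (36 + 218)*(1/4079)) = 14 + 2*(-21268/43727 + 254*(1/4079)) = 14 + 2*(-21268/43727 + 254/4079) = 14 + 2*(-75645514/178362433) = 14 - 151291028/178362433 = 2345783034/178362433 ≈ 13.152)
T/K = (2345783034/178362433)/5752 = (2345783034/178362433)*(1/5752) = 1172891517/512970357308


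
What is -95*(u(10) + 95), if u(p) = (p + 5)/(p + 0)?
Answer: -18335/2 ≈ -9167.5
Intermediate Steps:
u(p) = (5 + p)/p
-95*(u(10) + 95) = -95*((5 + 10)/10 + 95) = -95*((⅒)*15 + 95) = -95*(3/2 + 95) = -95*193/2 = -18335/2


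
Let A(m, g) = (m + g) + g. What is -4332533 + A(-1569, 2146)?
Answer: -4329810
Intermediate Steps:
A(m, g) = m + 2*g (A(m, g) = (g + m) + g = m + 2*g)
-4332533 + A(-1569, 2146) = -4332533 + (-1569 + 2*2146) = -4332533 + (-1569 + 4292) = -4332533 + 2723 = -4329810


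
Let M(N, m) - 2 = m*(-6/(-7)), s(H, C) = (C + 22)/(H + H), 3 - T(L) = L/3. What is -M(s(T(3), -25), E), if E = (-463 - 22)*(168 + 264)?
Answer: 1257106/7 ≈ 1.7959e+5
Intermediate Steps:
T(L) = 3 - L/3
s(H, C) = (22 + C)/(2*H) (s(H, C) = (22 + C)/((2*H)) = (22 + C)*(1/(2*H)) = (22 + C)/(2*H))
E = -209520 (E = -485*432 = -209520)
M(N, m) = 2 + 6*m/7 (M(N, m) = 2 + m*(-6/(-7)) = 2 + m*(-6*(-⅐)) = 2 + m*(6/7) = 2 + 6*m/7)
-M(s(T(3), -25), E) = -(2 + (6/7)*(-209520)) = -(2 - 1257120/7) = -1*(-1257106/7) = 1257106/7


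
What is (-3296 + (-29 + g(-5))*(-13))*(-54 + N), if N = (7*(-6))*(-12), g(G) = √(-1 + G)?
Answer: -1313550 - 5850*I*√6 ≈ -1.3136e+6 - 14330.0*I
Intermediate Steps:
N = 504 (N = -42*(-12) = 504)
(-3296 + (-29 + g(-5))*(-13))*(-54 + N) = (-3296 + (-29 + √(-1 - 5))*(-13))*(-54 + 504) = (-3296 + (-29 + √(-6))*(-13))*450 = (-3296 + (-29 + I*√6)*(-13))*450 = (-3296 + (377 - 13*I*√6))*450 = (-2919 - 13*I*√6)*450 = -1313550 - 5850*I*√6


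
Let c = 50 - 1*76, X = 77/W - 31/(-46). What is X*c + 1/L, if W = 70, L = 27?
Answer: -143093/3105 ≈ -46.085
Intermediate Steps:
X = 204/115 (X = 77/70 - 31/(-46) = 77*(1/70) - 31*(-1/46) = 11/10 + 31/46 = 204/115 ≈ 1.7739)
c = -26 (c = 50 - 76 = -26)
X*c + 1/L = (204/115)*(-26) + 1/27 = -5304/115 + 1/27 = -143093/3105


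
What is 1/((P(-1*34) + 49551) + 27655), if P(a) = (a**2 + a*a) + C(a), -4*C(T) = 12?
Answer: 1/79515 ≈ 1.2576e-5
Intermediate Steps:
C(T) = -3 (C(T) = -1/4*12 = -3)
P(a) = -3 + 2*a**2 (P(a) = (a**2 + a*a) - 3 = (a**2 + a**2) - 3 = 2*a**2 - 3 = -3 + 2*a**2)
1/((P(-1*34) + 49551) + 27655) = 1/(((-3 + 2*(-1*34)**2) + 49551) + 27655) = 1/(((-3 + 2*(-34)**2) + 49551) + 27655) = 1/(((-3 + 2*1156) + 49551) + 27655) = 1/(((-3 + 2312) + 49551) + 27655) = 1/((2309 + 49551) + 27655) = 1/(51860 + 27655) = 1/79515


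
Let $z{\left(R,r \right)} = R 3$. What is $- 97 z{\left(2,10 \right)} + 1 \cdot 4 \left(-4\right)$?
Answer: $-598$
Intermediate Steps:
$z{\left(R,r \right)} = 3 R$
$- 97 z{\left(2,10 \right)} + 1 \cdot 4 \left(-4\right) = - 97 \cdot 3 \cdot 2 + 1 \cdot 4 \left(-4\right) = \left(-97\right) 6 + 4 \left(-4\right) = -582 - 16 = -598$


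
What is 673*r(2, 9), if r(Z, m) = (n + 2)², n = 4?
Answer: 24228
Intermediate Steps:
r(Z, m) = 36 (r(Z, m) = (4 + 2)² = 6² = 36)
673*r(2, 9) = 673*36 = 24228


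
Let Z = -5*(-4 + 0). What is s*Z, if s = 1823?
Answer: 36460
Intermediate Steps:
Z = 20 (Z = -5*(-4) = 20)
s*Z = 1823*20 = 36460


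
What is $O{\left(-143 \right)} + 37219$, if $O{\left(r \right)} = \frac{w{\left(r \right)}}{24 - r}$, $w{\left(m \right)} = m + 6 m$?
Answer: $\frac{6214572}{167} \approx 37213.0$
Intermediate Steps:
$w{\left(m \right)} = 7 m$
$O{\left(r \right)} = \frac{7 r}{24 - r}$
$O{\left(-143 \right)} + 37219 = \left(-7\right) \left(-143\right) \frac{1}{-24 - 143} + 37219 = \left(-7\right) \left(-143\right) \frac{1}{-167} + 37219 = \left(-7\right) \left(-143\right) \left(- \frac{1}{167}\right) + 37219 = - \frac{1001}{167} + 37219 = \frac{6214572}{167}$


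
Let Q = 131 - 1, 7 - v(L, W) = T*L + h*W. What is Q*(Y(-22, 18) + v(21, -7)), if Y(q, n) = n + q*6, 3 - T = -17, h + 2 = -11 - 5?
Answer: -84890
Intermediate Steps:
h = -18 (h = -2 + (-11 - 5) = -2 - 16 = -18)
T = 20 (T = 3 - 1*(-17) = 3 + 17 = 20)
Y(q, n) = n + 6*q
v(L, W) = 7 - 20*L + 18*W (v(L, W) = 7 - (20*L - 18*W) = 7 - (-18*W + 20*L) = 7 + (-20*L + 18*W) = 7 - 20*L + 18*W)
Q = 130
Q*(Y(-22, 18) + v(21, -7)) = 130*((18 + 6*(-22)) + (7 - 20*21 + 18*(-7))) = 130*((18 - 132) + (7 - 420 - 126)) = 130*(-114 - 539) = 130*(-653) = -84890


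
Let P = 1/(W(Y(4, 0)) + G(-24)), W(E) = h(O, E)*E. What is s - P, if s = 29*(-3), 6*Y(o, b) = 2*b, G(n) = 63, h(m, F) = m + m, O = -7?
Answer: -5482/63 ≈ -87.016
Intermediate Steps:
h(m, F) = 2*m
Y(o, b) = b/3 (Y(o, b) = (2*b)/6 = b/3)
s = -87
W(E) = -14*E (W(E) = (2*(-7))*E = -14*E)
P = 1/63 (P = 1/(-14*0/3 + 63) = 1/(-14*0 + 63) = 1/(0 + 63) = 1/63 ≈ 0.015873)
s - P = -87 - 1*1/63 = -87 - 1/63 = -5482/63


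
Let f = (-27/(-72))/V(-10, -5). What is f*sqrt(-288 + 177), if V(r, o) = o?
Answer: -3*I*sqrt(111)/40 ≈ -0.79017*I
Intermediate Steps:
f = -3/40 (f = -27/(-72)/(-5) = -27*(-1/72)*(-1/5) = (3/8)*(-1/5) = -3/40 ≈ -0.075000)
f*sqrt(-288 + 177) = -3*sqrt(-288 + 177)/40 = -3*I*sqrt(111)/40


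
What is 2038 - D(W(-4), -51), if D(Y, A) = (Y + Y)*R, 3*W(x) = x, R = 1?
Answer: 6122/3 ≈ 2040.7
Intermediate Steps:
W(x) = x/3
D(Y, A) = 2*Y (D(Y, A) = (Y + Y)*1 = (2*Y)*1 = 2*Y)
2038 - D(W(-4), -51) = 2038 - 2*(⅓)*(-4) = 2038 - 2*(-4)/3 = 2038 - 1*(-8/3) = 2038 + 8/3 = 6122/3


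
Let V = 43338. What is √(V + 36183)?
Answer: √79521 ≈ 281.99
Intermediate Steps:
√(V + 36183) = √(43338 + 36183) = √79521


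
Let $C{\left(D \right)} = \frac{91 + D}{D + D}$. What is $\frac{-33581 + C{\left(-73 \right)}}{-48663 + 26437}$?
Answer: $\frac{1225711}{811249} \approx 1.5109$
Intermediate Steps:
$C{\left(D \right)} = \frac{91 + D}{2 D}$
$\frac{-33581 + C{\left(-73 \right)}}{-48663 + 26437} = \frac{-33581 + \frac{91 - 73}{2 \left(-73\right)}}{-48663 + 26437} = \frac{-33581 + \frac{1}{2} \left(- \frac{1}{73}\right) 18}{-22226} = \left(-33581 - \frac{9}{73}\right) \left(- \frac{1}{22226}\right) = \left(- \frac{2451422}{73}\right) \left(- \frac{1}{22226}\right) = \frac{1225711}{811249}$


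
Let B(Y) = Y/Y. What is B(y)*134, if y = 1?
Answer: 134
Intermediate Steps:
B(Y) = 1
B(y)*134 = 1*134 = 134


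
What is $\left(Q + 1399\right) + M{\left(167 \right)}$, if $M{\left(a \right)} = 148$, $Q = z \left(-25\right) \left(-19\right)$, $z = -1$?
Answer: $1072$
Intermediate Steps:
$Q = -475$ ($Q = \left(-1\right) \left(-25\right) \left(-19\right) = 25 \left(-19\right) = -475$)
$\left(Q + 1399\right) + M{\left(167 \right)} = \left(-475 + 1399\right) + 148 = 924 + 148 = 1072$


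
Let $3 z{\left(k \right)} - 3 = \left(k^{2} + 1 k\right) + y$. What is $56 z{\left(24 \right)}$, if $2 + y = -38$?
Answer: $\frac{31528}{3} \approx 10509.0$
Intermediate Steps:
$y = -40$ ($y = -2 - 38 = -40$)
$z{\left(k \right)} = - \frac{37}{3} + \frac{k}{3} + \frac{k^{2}}{3}$ ($z{\left(k \right)} = 1 + \frac{\left(k^{2} + 1 k\right) - 40}{3} = 1 + \frac{\left(k^{2} + k\right) - 40}{3} = 1 + \frac{\left(k + k^{2}\right) - 40}{3} = 1 + \frac{-40 + k + k^{2}}{3} = 1 + \left(- \frac{40}{3} + \frac{k}{3} + \frac{k^{2}}{3}\right) = - \frac{37}{3} + \frac{k}{3} + \frac{k^{2}}{3}$)
$56 z{\left(24 \right)} = 56 \left(- \frac{37}{3} + \frac{1}{3} \cdot 24 + \frac{24^{2}}{3}\right) = 56 \left(- \frac{37}{3} + 8 + \frac{1}{3} \cdot 576\right) = 56 \left(- \frac{37}{3} + 8 + 192\right) = 56 \cdot \frac{563}{3} = \frac{31528}{3}$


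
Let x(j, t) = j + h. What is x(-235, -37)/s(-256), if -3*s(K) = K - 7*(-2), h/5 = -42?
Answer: -1335/242 ≈ -5.5165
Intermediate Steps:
h = -210 (h = 5*(-42) = -210)
x(j, t) = -210 + j (x(j, t) = j - 210 = -210 + j)
s(K) = -14/3 - K/3 (s(K) = -(K - 7*(-2))/3 = -(K + 14)/3 = -(14 + K)/3 = -14/3 - K/3)
x(-235, -37)/s(-256) = (-210 - 235)/(-14/3 - ⅓*(-256)) = -445/(-14/3 + 256/3) = -445/242/3 = -445*3/242 = -1335/242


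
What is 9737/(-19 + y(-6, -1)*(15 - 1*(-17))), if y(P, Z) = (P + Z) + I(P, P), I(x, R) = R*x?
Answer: 9737/909 ≈ 10.712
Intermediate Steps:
y(P, Z) = P + Z + P² (y(P, Z) = (P + Z) + P*P = (P + Z) + P² = P + Z + P²)
9737/(-19 + y(-6, -1)*(15 - 1*(-17))) = 9737/(-19 + (-6 - 1 + (-6)²)*(15 - 1*(-17))) = 9737/(-19 + (-6 - 1 + 36)*(15 + 17)) = 9737/(-19 + 29*32) = 9737/(-19 + 928) = 9737/909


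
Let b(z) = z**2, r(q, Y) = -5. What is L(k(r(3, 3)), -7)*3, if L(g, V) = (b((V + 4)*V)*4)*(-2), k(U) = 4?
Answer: -10584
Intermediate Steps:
L(g, V) = -8*V**2*(4 + V)**2 (L(g, V) = (((V + 4)*V)**2*4)*(-2) = (((4 + V)*V)**2*4)*(-2) = ((V*(4 + V))**2*4)*(-2) = ((V**2*(4 + V)**2)*4)*(-2) = (4*V**2*(4 + V)**2)*(-2) = -8*V**2*(4 + V)**2)
L(k(r(3, 3)), -7)*3 = -8*(-7)**2*(4 - 7)**2*3 = -8*49*(-3)**2*3 = -8*49*9*3 = -3528*3 = -10584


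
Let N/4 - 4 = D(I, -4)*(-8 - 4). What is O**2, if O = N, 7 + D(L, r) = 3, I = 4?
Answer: 43264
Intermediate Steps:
D(L, r) = -4 (D(L, r) = -7 + 3 = -4)
N = 208 (N = 16 + 4*(-4*(-8 - 4)) = 16 + 4*(-4*(-12)) = 16 + 4*48 = 16 + 192 = 208)
O = 208
O**2 = 208**2 = 43264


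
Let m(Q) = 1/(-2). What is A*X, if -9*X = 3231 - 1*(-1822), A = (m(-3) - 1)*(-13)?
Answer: -65689/6 ≈ -10948.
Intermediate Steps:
m(Q) = -½ (m(Q) = 1*(-½) = -½)
A = 39/2 (A = (-½ - 1)*(-13) = -3/2*(-13) = 39/2 ≈ 19.500)
X = -5053/9 (X = -(3231 - 1*(-1822))/9 = -(3231 + 1822)/9 = -⅑*5053 = -5053/9 ≈ -561.44)
A*X = (39/2)*(-5053/9) = -65689/6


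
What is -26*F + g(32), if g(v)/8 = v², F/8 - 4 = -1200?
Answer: 256960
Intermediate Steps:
F = -9568 (F = 32 + 8*(-1200) = 32 - 9600 = -9568)
g(v) = 8*v²
-26*F + g(32) = -26*(-9568) + 8*32² = 248768 + 8*1024 = 248768 + 8192 = 256960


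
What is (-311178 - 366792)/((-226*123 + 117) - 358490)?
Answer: 677970/386171 ≈ 1.7556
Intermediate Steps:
(-311178 - 366792)/((-226*123 + 117) - 358490) = -677970/((-27798 + 117) - 358490) = -677970/(-27681 - 358490) = -677970/(-386171) = -677970*(-1/386171) = 677970/386171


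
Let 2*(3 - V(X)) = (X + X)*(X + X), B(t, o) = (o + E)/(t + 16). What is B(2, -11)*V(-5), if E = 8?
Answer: 47/6 ≈ 7.8333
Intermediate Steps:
B(t, o) = (8 + o)/(16 + t) (B(t, o) = (o + 8)/(t + 16) = (8 + o)/(16 + t))
V(X) = 3 - 2*X² (V(X) = 3 - (X + X)*(X + X)/2 = 3 - 2*X*2*X/2 = 3 - 2*X²)
B(2, -11)*V(-5) = ((8 - 11)/(16 + 2))*(3 - 2*(-5)²) = (-3/18)*(3 - 2*25) = ((1/18)*(-3))*(3 - 50) = -⅙*(-47) = 47/6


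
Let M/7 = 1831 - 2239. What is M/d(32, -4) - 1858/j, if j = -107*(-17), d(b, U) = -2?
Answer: 2595674/1819 ≈ 1427.0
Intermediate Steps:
M = -2856 (M = 7*(1831 - 2239) = 7*(-408) = -2856)
j = 1819
M/d(32, -4) - 1858/j = -2856/(-2) - 1858/1819 = -2856*(-½) - 1858*1/1819 = 1428 - 1858/1819 = 2595674/1819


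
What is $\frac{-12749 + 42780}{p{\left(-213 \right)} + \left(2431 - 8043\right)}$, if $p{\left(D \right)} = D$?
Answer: $- \frac{30031}{5825} \approx -5.1555$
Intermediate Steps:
$\frac{-12749 + 42780}{p{\left(-213 \right)} + \left(2431 - 8043\right)} = \frac{-12749 + 42780}{-213 + \left(2431 - 8043\right)} = \frac{30031}{-213 - 5612} = \frac{30031}{-5825} = 30031 \left(- \frac{1}{5825}\right) = - \frac{30031}{5825}$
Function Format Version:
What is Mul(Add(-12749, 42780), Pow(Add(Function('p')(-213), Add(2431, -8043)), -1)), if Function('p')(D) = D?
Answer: Rational(-30031, 5825) ≈ -5.1555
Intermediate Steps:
Mul(Add(-12749, 42780), Pow(Add(Function('p')(-213), Add(2431, -8043)), -1)) = Mul(Add(-12749, 42780), Pow(Add(-213, Add(2431, -8043)), -1)) = Mul(30031, Pow(Add(-213, -5612), -1)) = Mul(30031, Pow(-5825, -1)) = Mul(30031, Rational(-1, 5825)) = Rational(-30031, 5825)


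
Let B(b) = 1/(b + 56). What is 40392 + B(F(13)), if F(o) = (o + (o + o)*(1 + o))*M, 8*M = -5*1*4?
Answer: 71615014/1773 ≈ 40392.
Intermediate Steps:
M = -5/2 (M = (-5*1*4)/8 = (-5*4)/8 = (1/8)*(-20) = -5/2 ≈ -2.5000)
F(o) = -5*o/2 - 5*o*(1 + o) (F(o) = (o + (o + o)*(1 + o))*(-5/2) = (o + (2*o)*(1 + o))*(-5/2) = (o + 2*o*(1 + o))*(-5/2) = -5*o/2 - 5*o*(1 + o))
B(b) = 1/(56 + b)
40392 + B(F(13)) = 40392 + 1/(56 - 5/2*13*(3 + 2*13)) = 40392 + 1/(56 - 5/2*13*(3 + 26)) = 40392 + 1/(56 - 5/2*13*29) = 40392 + 1/(56 - 1885/2) = 40392 + 1/(-1773/2) = 40392 - 2/1773 = 71615014/1773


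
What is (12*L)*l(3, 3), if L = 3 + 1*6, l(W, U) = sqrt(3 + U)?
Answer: 108*sqrt(6) ≈ 264.54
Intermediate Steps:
L = 9 (L = 3 + 6 = 9)
(12*L)*l(3, 3) = (12*9)*sqrt(3 + 3) = 108*sqrt(6)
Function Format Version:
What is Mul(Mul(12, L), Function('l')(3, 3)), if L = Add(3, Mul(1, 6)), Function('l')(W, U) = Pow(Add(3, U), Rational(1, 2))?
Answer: Mul(108, Pow(6, Rational(1, 2))) ≈ 264.54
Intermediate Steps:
L = 9 (L = Add(3, 6) = 9)
Mul(Mul(12, L), Function('l')(3, 3)) = Mul(Mul(12, 9), Pow(Add(3, 3), Rational(1, 2))) = Mul(108, Pow(6, Rational(1, 2)))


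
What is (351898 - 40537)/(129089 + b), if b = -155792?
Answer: -103787/8901 ≈ -11.660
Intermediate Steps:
(351898 - 40537)/(129089 + b) = (351898 - 40537)/(129089 - 155792) = 311361/(-26703) = 311361*(-1/26703) = -103787/8901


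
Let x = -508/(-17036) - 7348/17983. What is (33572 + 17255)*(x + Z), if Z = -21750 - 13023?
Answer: -19338069311092492/10941371 ≈ -1.7674e+9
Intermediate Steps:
Z = -34773
x = -29011291/76589597 (x = -508*(-1/17036) - 7348*1/17983 = 127/4259 - 7348/17983 = -29011291/76589597 ≈ -0.37879)
(33572 + 17255)*(x + Z) = (33572 + 17255)*(-29011291/76589597 - 34773) = 50827*(-2663279067772/76589597) = -19338069311092492/10941371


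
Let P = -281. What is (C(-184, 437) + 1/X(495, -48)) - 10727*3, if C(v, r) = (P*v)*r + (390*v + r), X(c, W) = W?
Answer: 1079574911/48 ≈ 2.2491e+7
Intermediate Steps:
C(v, r) = r + 390*v - 281*r*v (C(v, r) = (-281*v)*r + (390*v + r) = -281*r*v + (r + 390*v) = r + 390*v - 281*r*v)
(C(-184, 437) + 1/X(495, -48)) - 10727*3 = ((437 + 390*(-184) - 281*437*(-184)) + 1/(-48)) - 10727*3 = ((437 - 71760 + 22594648) - 1/48) - 32181 = (22523325 - 1/48) - 32181 = 1081119599/48 - 32181 = 1079574911/48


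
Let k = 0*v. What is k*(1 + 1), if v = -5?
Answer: 0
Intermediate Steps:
k = 0 (k = 0*(-5) = 0)
k*(1 + 1) = 0*(1 + 1) = 0*2 = 0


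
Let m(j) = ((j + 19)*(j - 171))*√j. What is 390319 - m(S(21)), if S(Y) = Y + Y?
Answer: 390319 + 7869*√42 ≈ 4.4132e+5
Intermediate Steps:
S(Y) = 2*Y
m(j) = √j*(-171 + j)*(19 + j) (m(j) = ((19 + j)*(-171 + j))*√j = ((-171 + j)*(19 + j))*√j = √j*(-171 + j)*(19 + j))
390319 - m(S(21)) = 390319 - √(2*21)*(-3249 + (2*21)² - 304*21) = 390319 - √42*(-3249 + 42² - 152*42) = 390319 - √42*(-3249 + 1764 - 6384) = 390319 - √42*(-7869) = 390319 - (-7869)*√42 = 390319 + 7869*√42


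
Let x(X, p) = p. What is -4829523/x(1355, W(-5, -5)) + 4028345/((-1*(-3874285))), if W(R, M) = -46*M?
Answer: -3742004399341/178217110 ≈ -20997.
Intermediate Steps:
-4829523/x(1355, W(-5, -5)) + 4028345/((-1*(-3874285))) = -4829523/((-46*(-5))) + 4028345/((-1*(-3874285))) = -4829523/230 + 4028345/3874285 = -4829523*1/230 + 4028345*(1/3874285) = -4829523/230 + 805669/774857 = -3742004399341/178217110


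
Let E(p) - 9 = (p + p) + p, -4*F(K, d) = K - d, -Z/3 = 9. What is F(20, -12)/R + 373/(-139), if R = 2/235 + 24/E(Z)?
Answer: 698543/31831 ≈ 21.945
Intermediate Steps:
Z = -27 (Z = -3*9 = -27)
F(K, d) = -K/4 + d/4 (F(K, d) = -(K - d)/4 = -K/4 + d/4)
E(p) = 9 + 3*p (E(p) = 9 + ((p + p) + p) = 9 + (2*p + p) = 9 + 3*p)
R = -229/705 (R = 2/235 + 24/(9 + 3*(-27)) = 2*(1/235) + 24/(9 - 81) = 2/235 + 24/(-72) = 2/235 + 24*(-1/72) = 2/235 - 1/3 = -229/705 ≈ -0.32482)
F(20, -12)/R + 373/(-139) = (-1/4*20 + (1/4)*(-12))/(-229/705) + 373/(-139) = (-5 - 3)*(-705/229) + 373*(-1/139) = -8*(-705/229) - 373/139 = 5640/229 - 373/139 = 698543/31831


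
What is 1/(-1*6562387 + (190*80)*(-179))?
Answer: -1/9283187 ≈ -1.0772e-7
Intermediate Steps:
1/(-1*6562387 + (190*80)*(-179)) = 1/(-6562387 + 15200*(-179)) = 1/(-6562387 - 2720800) = 1/(-9283187) = -1/9283187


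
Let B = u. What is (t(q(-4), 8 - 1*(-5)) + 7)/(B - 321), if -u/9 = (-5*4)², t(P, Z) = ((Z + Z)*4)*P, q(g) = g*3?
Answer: 1241/3921 ≈ 0.31650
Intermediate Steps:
q(g) = 3*g
t(P, Z) = 8*P*Z (t(P, Z) = ((2*Z)*4)*P = (8*Z)*P = 8*P*Z)
u = -3600 (u = -9*(-5*4)² = -9*(-20)² = -9*400 = -3600)
B = -3600
(t(q(-4), 8 - 1*(-5)) + 7)/(B - 321) = (8*(3*(-4))*(8 - 1*(-5)) + 7)/(-3600 - 321) = (8*(-12)*(8 + 5) + 7)/(-3921) = (8*(-12)*13 + 7)*(-1/3921) = (-1248 + 7)*(-1/3921) = -1241*(-1/3921) = 1241/3921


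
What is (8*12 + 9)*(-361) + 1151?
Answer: -36754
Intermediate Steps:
(8*12 + 9)*(-361) + 1151 = (96 + 9)*(-361) + 1151 = 105*(-361) + 1151 = -37905 + 1151 = -36754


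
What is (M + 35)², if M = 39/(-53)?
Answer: 3297856/2809 ≈ 1174.0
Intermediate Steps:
M = -39/53 (M = 39*(-1/53) = -39/53 ≈ -0.73585)
(M + 35)² = (-39/53 + 35)² = (1816/53)² = 3297856/2809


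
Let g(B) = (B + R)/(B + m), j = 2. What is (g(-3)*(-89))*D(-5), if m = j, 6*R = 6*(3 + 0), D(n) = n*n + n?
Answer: 0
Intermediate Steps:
D(n) = n + n**2 (D(n) = n**2 + n = n + n**2)
R = 3 (R = (6*(3 + 0))/6 = (6*3)/6 = (1/6)*18 = 3)
m = 2
g(B) = (3 + B)/(2 + B) (g(B) = (B + 3)/(B + 2) = (3 + B)/(2 + B))
(g(-3)*(-89))*D(-5) = (((3 - 3)/(2 - 3))*(-89))*(-5*(1 - 5)) = ((0/(-1))*(-89))*(-5*(-4)) = (-1*0*(-89))*20 = (0*(-89))*20 = 0*20 = 0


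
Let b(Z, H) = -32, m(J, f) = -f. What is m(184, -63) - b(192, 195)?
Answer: 95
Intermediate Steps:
m(184, -63) - b(192, 195) = -1*(-63) - 1*(-32) = 63 + 32 = 95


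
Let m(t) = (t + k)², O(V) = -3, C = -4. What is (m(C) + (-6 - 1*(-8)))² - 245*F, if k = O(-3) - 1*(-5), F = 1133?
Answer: -277549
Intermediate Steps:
k = 2 (k = -3 - 1*(-5) = -3 + 5 = 2)
m(t) = (2 + t)² (m(t) = (t + 2)² = (2 + t)²)
(m(C) + (-6 - 1*(-8)))² - 245*F = ((2 - 4)² + (-6 - 1*(-8)))² - 245*1133 = ((-2)² + (-6 + 8))² - 277585 = (4 + 2)² - 277585 = 6² - 277585 = 36 - 277585 = -277549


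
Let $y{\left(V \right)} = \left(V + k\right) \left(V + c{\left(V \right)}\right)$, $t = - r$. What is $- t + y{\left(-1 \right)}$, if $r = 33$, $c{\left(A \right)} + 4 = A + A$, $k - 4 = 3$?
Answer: $-9$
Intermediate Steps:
$k = 7$ ($k = 4 + 3 = 7$)
$c{\left(A \right)} = -4 + 2 A$ ($c{\left(A \right)} = -4 + \left(A + A\right) = -4 + 2 A$)
$t = -33$ ($t = \left(-1\right) 33 = -33$)
$y{\left(V \right)} = \left(-4 + 3 V\right) \left(7 + V\right)$ ($y{\left(V \right)} = \left(V + 7\right) \left(V + \left(-4 + 2 V\right)\right) = \left(7 + V\right) \left(-4 + 3 V\right) = \left(-4 + 3 V\right) \left(7 + V\right)$)
$- t + y{\left(-1 \right)} = \left(-1\right) \left(-33\right) + \left(-28 + 3 \left(-1\right)^{2} + 17 \left(-1\right)\right) = 33 - 42 = -9$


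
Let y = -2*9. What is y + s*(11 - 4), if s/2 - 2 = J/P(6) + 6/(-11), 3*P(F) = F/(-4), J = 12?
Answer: -3670/11 ≈ -333.64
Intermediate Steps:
y = -18
P(F) = -F/12 (P(F) = (F/(-4))/3 = (F*(-1/4))/3 = (-F/4)/3 = -F/12)
s = -496/11 (s = 4 + 2*(12/((-1/12*6)) + 6/(-11)) = 4 + 2*(12/(-1/2) + 6*(-1/11)) = 4 + 2*(12*(-2) - 6/11) = 4 + 2*(-24 - 6/11) = 4 + 2*(-270/11) = 4 - 540/11 = -496/11 ≈ -45.091)
y + s*(11 - 4) = -18 - 496*(11 - 4)/11 = -18 - 496/11*7 = -18 - 3472/11 = -3670/11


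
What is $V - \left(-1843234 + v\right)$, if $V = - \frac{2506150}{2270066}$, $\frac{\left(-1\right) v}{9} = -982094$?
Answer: $- \frac{7940251728271}{1135033} \approx -6.9956 \cdot 10^{6}$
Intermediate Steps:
$v = 8838846$ ($v = \left(-9\right) \left(-982094\right) = 8838846$)
$V = - \frac{1253075}{1135033}$ ($V = \left(-2506150\right) \frac{1}{2270066} = - \frac{1253075}{1135033} \approx -1.104$)
$V - \left(-1843234 + v\right) = - \frac{1253075}{1135033} + \left(1843234 - 8838846\right) = - \frac{1253075}{1135033} - 6995612 = - \frac{7940251728271}{1135033}$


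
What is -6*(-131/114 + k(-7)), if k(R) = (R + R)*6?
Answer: 9707/19 ≈ 510.89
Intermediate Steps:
k(R) = 12*R (k(R) = (2*R)*6 = 12*R)
-6*(-131/114 + k(-7)) = -6*(-131/114 + 12*(-7)) = -6*(-131*1/114 - 84) = -6*(-131/114 - 84) = -6*(-9707/114) = 9707/19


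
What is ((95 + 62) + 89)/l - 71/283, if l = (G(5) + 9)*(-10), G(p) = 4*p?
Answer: -45104/41035 ≈ -1.0992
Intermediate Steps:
l = -290 (l = (4*5 + 9)*(-10) = (20 + 9)*(-10) = 29*(-10) = -290)
((95 + 62) + 89)/l - 71/283 = ((95 + 62) + 89)/(-290) - 71/283 = (157 + 89)*(-1/290) - 71*1/283 = 246*(-1/290) - 71/283 = -123/145 - 71/283 = -45104/41035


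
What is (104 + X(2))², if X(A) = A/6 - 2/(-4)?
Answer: 395641/36 ≈ 10990.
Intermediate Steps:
X(A) = ½ + A/6 (X(A) = A*(⅙) - 2*(-¼) = A/6 + ½ = ½ + A/6)
(104 + X(2))² = (104 + (½ + (⅙)*2))² = (104 + (½ + ⅓))² = (104 + ⅚)² = (629/6)² = 395641/36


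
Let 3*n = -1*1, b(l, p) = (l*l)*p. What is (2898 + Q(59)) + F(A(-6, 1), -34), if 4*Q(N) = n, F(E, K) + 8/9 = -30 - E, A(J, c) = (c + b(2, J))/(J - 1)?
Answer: 721663/252 ≈ 2863.7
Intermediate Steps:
b(l, p) = p*l**2 (b(l, p) = l**2*p = p*l**2)
A(J, c) = (c + 4*J)/(-1 + J) (A(J, c) = (c + J*2**2)/(J - 1) = (c + J*4)/(-1 + J) = (c + 4*J)/(-1 + J))
n = -1/3 (n = (-1*1)/3 = (1/3)*(-1) = -1/3 ≈ -0.33333)
F(E, K) = -278/9 - E (F(E, K) = -8/9 + (-30 - E) = -278/9 - E)
Q(N) = -1/12 (Q(N) = (1/4)*(-1/3) = -1/12)
(2898 + Q(59)) + F(A(-6, 1), -34) = (2898 - 1/12) + (-278/9 - (1 + 4*(-6))/(-1 - 6)) = 34775/12 + (-278/9 - (1 - 24)/(-7)) = 34775/12 + (-278/9 - (-1)*(-23)/7) = 34775/12 + (-278/9 - 1*23/7) = 34775/12 + (-278/9 - 23/7) = 34775/12 - 2153/63 = 721663/252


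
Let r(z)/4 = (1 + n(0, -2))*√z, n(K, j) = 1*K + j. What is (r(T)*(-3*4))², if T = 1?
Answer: 2304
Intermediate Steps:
n(K, j) = K + j
r(z) = -4*√z (r(z) = 4*((1 + (0 - 2))*√z) = 4*((1 - 2)*√z) = 4*(-√z) = -4*√z)
(r(T)*(-3*4))² = ((-4*√1)*(-3*4))² = (-4*1*(-12))² = (-4*(-12))² = 48² = 2304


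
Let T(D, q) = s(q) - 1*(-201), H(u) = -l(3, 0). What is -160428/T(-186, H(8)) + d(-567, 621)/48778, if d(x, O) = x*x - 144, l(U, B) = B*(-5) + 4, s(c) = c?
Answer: -7762052019/9609266 ≈ -807.77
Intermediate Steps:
l(U, B) = 4 - 5*B (l(U, B) = -5*B + 4 = 4 - 5*B)
H(u) = -4 (H(u) = -(4 - 5*0) = -(4 + 0) = -1*4 = -4)
T(D, q) = 201 + q (T(D, q) = q - 1*(-201) = q + 201 = 201 + q)
d(x, O) = -144 + x² (d(x, O) = x² - 144 = -144 + x²)
-160428/T(-186, H(8)) + d(-567, 621)/48778 = -160428/(201 - 4) + (-144 + (-567)²)/48778 = -160428/197 + (-144 + 321489)*(1/48778) = -160428*1/197 + 321345*(1/48778) = -160428/197 + 321345/48778 = -7762052019/9609266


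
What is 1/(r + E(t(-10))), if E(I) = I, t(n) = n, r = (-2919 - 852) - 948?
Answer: -1/4729 ≈ -0.00021146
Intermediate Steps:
r = -4719 (r = -3771 - 948 = -4719)
1/(r + E(t(-10))) = 1/(-4719 - 10) = 1/(-4729) = -1/4729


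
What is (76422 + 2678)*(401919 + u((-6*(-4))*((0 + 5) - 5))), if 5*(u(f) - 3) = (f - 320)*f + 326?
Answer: 31797187520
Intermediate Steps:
u(f) = 341/5 + f*(-320 + f)/5 (u(f) = 3 + ((f - 320)*f + 326)/5 = 3 + ((-320 + f)*f + 326)/5 = 3 + (f*(-320 + f) + 326)/5 = 3 + (326 + f*(-320 + f))/5 = 3 + (326/5 + f*(-320 + f)/5) = 341/5 + f*(-320 + f)/5)
(76422 + 2678)*(401919 + u((-6*(-4))*((0 + 5) - 5))) = (76422 + 2678)*(401919 + (341/5 - 64*(-6*(-4))*((0 + 5) - 5) + ((-6*(-4))*((0 + 5) - 5))**2/5)) = 79100*(401919 + (341/5 - 1536*(5 - 5) + (24*(5 - 5))**2/5)) = 79100*(401919 + (341/5 - 1536*0 + (24*0)**2/5)) = 79100*(401919 + (341/5 - 64*0 + (1/5)*0**2)) = 79100*(401919 + (341/5 + 0 + (1/5)*0)) = 79100*(401919 + (341/5 + 0 + 0)) = 79100*(401919 + 341/5) = 79100*(2009936/5) = 31797187520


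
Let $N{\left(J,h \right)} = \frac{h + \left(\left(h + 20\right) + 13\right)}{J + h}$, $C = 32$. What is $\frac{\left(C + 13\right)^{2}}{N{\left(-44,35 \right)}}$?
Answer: $- \frac{18225}{103} \approx -176.94$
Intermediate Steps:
$N{\left(J,h \right)} = \frac{33 + 2 h}{J + h}$ ($N{\left(J,h \right)} = \frac{h + \left(\left(20 + h\right) + 13\right)}{J + h} = \frac{h + \left(33 + h\right)}{J + h} = \frac{33 + 2 h}{J + h}$)
$\frac{\left(C + 13\right)^{2}}{N{\left(-44,35 \right)}} = \frac{\left(32 + 13\right)^{2}}{\frac{1}{-44 + 35} \left(33 + 2 \cdot 35\right)} = \frac{45^{2}}{\frac{1}{-9} \left(33 + 70\right)} = \frac{2025}{\left(- \frac{1}{9}\right) 103} = \frac{2025}{- \frac{103}{9}} = 2025 \left(- \frac{9}{103}\right) = - \frac{18225}{103}$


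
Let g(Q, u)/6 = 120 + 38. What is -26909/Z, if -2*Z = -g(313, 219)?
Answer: -26909/474 ≈ -56.770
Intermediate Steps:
g(Q, u) = 948 (g(Q, u) = 6*(120 + 38) = 6*158 = 948)
Z = 474 (Z = -(-1)*948/2 = -½*(-948) = 474)
-26909/Z = -26909/474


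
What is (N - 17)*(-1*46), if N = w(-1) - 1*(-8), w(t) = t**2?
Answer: 368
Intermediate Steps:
N = 9 (N = (-1)**2 - 1*(-8) = 1 + 8 = 9)
(N - 17)*(-1*46) = (9 - 17)*(-1*46) = -8*(-46) = 368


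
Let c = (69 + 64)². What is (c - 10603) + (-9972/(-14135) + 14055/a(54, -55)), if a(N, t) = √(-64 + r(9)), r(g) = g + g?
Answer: 100170582/14135 - 14055*I*√46/46 ≈ 7086.7 - 2072.3*I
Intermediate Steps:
r(g) = 2*g
c = 17689 (c = 133² = 17689)
a(N, t) = I*√46 (a(N, t) = √(-64 + 2*9) = √(-64 + 18) = √(-46) = I*√46)
(c - 10603) + (-9972/(-14135) + 14055/a(54, -55)) = (17689 - 10603) + (-9972/(-14135) + 14055/((I*√46))) = 7086 + (-9972*(-1/14135) + 14055*(-I*√46/46)) = 7086 + (9972/14135 - 14055*I*√46/46) = 100170582/14135 - 14055*I*√46/46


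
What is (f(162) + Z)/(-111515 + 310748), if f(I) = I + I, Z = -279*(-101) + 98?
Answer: 28601/199233 ≈ 0.14356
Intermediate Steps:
Z = 28277 (Z = 28179 + 98 = 28277)
f(I) = 2*I
(f(162) + Z)/(-111515 + 310748) = (2*162 + 28277)/(-111515 + 310748) = (324 + 28277)/199233 = 28601*(1/199233) = 28601/199233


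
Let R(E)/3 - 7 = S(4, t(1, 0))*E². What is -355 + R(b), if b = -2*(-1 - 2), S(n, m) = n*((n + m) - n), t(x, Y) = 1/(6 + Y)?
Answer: -262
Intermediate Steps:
S(n, m) = m*n (S(n, m) = n*((m + n) - n) = n*m = m*n)
b = 6 (b = -2*(-3) = 6)
R(E) = 21 + 2*E² (R(E) = 21 + 3*((4/(6 + 0))*E²) = 21 + 3*((4/6)*E²) = 21 + 3*(((⅙)*4)*E²) = 21 + 3*(2*E²/3) = 21 + 2*E²)
-355 + R(b) = -355 + (21 + 2*6²) = -355 + (21 + 2*36) = -355 + (21 + 72) = -355 + 93 = -262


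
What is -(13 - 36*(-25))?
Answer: -913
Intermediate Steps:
-(13 - 36*(-25)) = -(13 + 900) = -1*913 = -913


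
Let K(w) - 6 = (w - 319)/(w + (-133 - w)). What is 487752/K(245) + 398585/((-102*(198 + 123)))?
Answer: 265457404969/3568878 ≈ 74381.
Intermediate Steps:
K(w) = 1117/133 - w/133 (K(w) = 6 + (w - 319)/(w + (-133 - w)) = 6 + (-319 + w)/(-133) = 6 + (-319 + w)*(-1/133) = 6 + (319/133 - w/133) = 1117/133 - w/133)
487752/K(245) + 398585/((-102*(198 + 123))) = 487752/(1117/133 - 1/133*245) + 398585/((-102*(198 + 123))) = 487752/(1117/133 - 35/19) + 398585/((-102*321)) = 487752/(872/133) + 398585/(-32742) = 487752*(133/872) + 398585*(-1/32742) = 8108877/109 - 398585/32742 = 265457404969/3568878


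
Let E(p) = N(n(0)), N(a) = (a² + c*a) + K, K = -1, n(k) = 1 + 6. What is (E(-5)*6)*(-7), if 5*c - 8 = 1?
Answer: -12726/5 ≈ -2545.2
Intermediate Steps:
n(k) = 7
c = 9/5 (c = 8/5 + (⅕)*1 = 8/5 + ⅕ = 9/5 ≈ 1.8000)
N(a) = -1 + a² + 9*a/5 (N(a) = (a² + 9*a/5) - 1 = -1 + a² + 9*a/5)
E(p) = 303/5 (E(p) = -1 + 7² + (9/5)*7 = -1 + 49 + 63/5 = 303/5)
(E(-5)*6)*(-7) = ((303/5)*6)*(-7) = (1818/5)*(-7) = -12726/5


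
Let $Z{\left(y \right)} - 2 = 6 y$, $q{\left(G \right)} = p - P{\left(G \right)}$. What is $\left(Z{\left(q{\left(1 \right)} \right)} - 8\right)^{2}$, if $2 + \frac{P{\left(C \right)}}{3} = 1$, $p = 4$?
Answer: $1296$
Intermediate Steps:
$P{\left(C \right)} = -3$ ($P{\left(C \right)} = -6 + 3 \cdot 1 = -6 + 3 = -3$)
$q{\left(G \right)} = 7$ ($q{\left(G \right)} = 4 - -3 = 4 + 3 = 7$)
$Z{\left(y \right)} = 2 + 6 y$
$\left(Z{\left(q{\left(1 \right)} \right)} - 8\right)^{2} = \left(\left(2 + 6 \cdot 7\right) - 8\right)^{2} = \left(\left(2 + 42\right) - 8\right)^{2} = \left(44 - 8\right)^{2} = 36^{2} = 1296$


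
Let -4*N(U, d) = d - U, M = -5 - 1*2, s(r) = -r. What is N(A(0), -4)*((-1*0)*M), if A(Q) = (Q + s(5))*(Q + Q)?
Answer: 0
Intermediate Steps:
M = -7 (M = -5 - 2 = -7)
A(Q) = 2*Q*(-5 + Q) (A(Q) = (Q - 1*5)*(Q + Q) = (Q - 5)*(2*Q) = (-5 + Q)*(2*Q) = 2*Q*(-5 + Q))
N(U, d) = -d/4 + U/4 (N(U, d) = -(d - U)/4 = -d/4 + U/4)
N(A(0), -4)*((-1*0)*M) = (-1/4*(-4) + (2*0*(-5 + 0))/4)*(-1*0*(-7)) = (1 + (2*0*(-5))/4)*(0*(-7)) = (1 + (1/4)*0)*0 = (1 + 0)*0 = 1*0 = 0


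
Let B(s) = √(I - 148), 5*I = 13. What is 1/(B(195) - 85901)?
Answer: -429505/36894909732 - I*√3635/36894909732 ≈ -1.1641e-5 - 1.6341e-9*I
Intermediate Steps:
I = 13/5 (I = (⅕)*13 = 13/5 ≈ 2.6000)
B(s) = I*√3635/5 (B(s) = √(13/5 - 148) = √(-727/5) = I*√3635/5)
1/(B(195) - 85901) = 1/(I*√3635/5 - 85901) = 1/(-85901 + I*√3635/5)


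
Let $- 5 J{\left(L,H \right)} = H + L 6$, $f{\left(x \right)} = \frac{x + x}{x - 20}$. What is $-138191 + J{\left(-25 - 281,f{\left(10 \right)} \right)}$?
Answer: $- \frac{689117}{5} \approx -1.3782 \cdot 10^{5}$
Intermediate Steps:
$f{\left(x \right)} = \frac{2 x}{-20 + x}$
$J{\left(L,H \right)} = - \frac{6 L}{5} - \frac{H}{5}$ ($J{\left(L,H \right)} = - \frac{H + L 6}{5} = - \frac{H + 6 L}{5} = - \frac{6 L}{5} - \frac{H}{5}$)
$-138191 + J{\left(-25 - 281,f{\left(10 \right)} \right)} = -138191 - \left(\frac{6 \left(-25 - 281\right)}{5} + \frac{1}{5} \cdot 2 \cdot 10 \frac{1}{-20 + 10}\right) = -138191 - \left(\frac{6 \left(-25 - 281\right)}{5} + \frac{1}{5} \cdot 2 \cdot 10 \frac{1}{-10}\right) = -138191 - \left(- \frac{1836}{5} + \frac{2 \cdot 10 \left(- \frac{1}{10}\right)}{5}\right) = -138191 + \left(\frac{1836}{5} - - \frac{2}{5}\right) = -138191 + \left(\frac{1836}{5} + \frac{2}{5}\right) = -138191 + \frac{1838}{5} = - \frac{689117}{5}$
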